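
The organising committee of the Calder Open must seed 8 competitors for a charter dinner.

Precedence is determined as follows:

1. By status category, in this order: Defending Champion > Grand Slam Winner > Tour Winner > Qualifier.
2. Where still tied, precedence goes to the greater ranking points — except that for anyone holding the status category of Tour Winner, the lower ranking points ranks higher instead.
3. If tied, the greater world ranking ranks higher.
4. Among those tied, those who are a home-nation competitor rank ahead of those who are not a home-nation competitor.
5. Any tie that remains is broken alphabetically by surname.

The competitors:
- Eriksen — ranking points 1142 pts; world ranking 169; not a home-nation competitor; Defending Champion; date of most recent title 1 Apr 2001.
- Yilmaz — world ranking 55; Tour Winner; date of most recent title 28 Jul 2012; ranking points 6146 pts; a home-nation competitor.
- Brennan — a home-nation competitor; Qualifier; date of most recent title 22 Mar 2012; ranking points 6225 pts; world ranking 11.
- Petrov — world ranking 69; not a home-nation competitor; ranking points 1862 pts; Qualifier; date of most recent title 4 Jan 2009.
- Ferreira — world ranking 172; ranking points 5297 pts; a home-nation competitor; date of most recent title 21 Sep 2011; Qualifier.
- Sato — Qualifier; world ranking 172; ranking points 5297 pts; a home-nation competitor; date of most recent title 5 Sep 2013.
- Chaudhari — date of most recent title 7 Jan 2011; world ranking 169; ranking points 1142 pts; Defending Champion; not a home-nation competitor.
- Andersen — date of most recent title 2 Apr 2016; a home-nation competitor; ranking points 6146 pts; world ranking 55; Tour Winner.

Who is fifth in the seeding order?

Brennan

By status category: Chaudhari and Eriksen (Defending Champion); then Andersen and Yilmaz (Tour Winner); then Brennan, Ferreira, Sato and Petrov (Qualifier).
Chaudhari and Eriksen both have ranking points 1142 pts, so the next rule applies.
Chaudhari and Eriksen both have world ranking 169, so the next rule applies.
Chaudhari and Eriksen are each not a home-nation competitor, so the next rule applies.
Among Chaudhari and Eriksen, alphabetically by surname: Chaudhari before Eriksen.
Andersen and Yilmaz both have ranking points 6146 pts, so the next rule applies.
Andersen and Yilmaz both have world ranking 55, so the next rule applies.
Andersen and Yilmaz are each a home-nation competitor, so the next rule applies.
Among Andersen and Yilmaz, alphabetically by surname: Andersen before Yilmaz.
Among Brennan, Ferreira, Sato and Petrov, by ranking points (higher first): Brennan (6225 pts) before Ferreira and Sato (5297 pts) before Petrov (1862 pts).
Ferreira and Sato both have world ranking 172, so the next rule applies.
Ferreira and Sato are each a home-nation competitor, so the next rule applies.
Among Ferreira and Sato, alphabetically by surname: Ferreira before Sato.
Order: Chaudhari, Eriksen, Andersen, Yilmaz, Brennan, Ferreira, Sato, Petrov.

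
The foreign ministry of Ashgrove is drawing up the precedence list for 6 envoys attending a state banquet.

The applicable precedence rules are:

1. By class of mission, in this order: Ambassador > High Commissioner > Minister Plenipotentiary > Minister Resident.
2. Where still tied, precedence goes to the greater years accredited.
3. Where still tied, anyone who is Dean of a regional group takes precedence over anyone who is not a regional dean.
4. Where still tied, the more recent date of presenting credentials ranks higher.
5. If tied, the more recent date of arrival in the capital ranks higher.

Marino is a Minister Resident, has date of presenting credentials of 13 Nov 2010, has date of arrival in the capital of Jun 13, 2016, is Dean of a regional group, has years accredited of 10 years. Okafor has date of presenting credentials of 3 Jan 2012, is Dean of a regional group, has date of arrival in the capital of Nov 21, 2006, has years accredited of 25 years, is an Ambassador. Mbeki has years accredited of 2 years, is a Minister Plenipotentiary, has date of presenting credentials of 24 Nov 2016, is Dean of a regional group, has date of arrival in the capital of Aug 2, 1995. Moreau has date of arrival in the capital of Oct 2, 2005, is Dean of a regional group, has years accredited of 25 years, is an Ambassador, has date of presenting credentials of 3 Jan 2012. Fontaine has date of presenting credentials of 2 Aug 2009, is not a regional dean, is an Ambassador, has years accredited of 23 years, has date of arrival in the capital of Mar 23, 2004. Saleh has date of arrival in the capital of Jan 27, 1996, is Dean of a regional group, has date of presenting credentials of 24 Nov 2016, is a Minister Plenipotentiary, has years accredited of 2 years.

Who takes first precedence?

Okafor

By class of mission: Okafor, Moreau and Fontaine (Ambassador); then Saleh and Mbeki (Minister Plenipotentiary); then Marino (Minister Resident).
Among Okafor, Moreau and Fontaine, by years accredited (higher first): Okafor and Moreau (25 years) before Fontaine (23 years).
Okafor and Moreau are each Dean of a regional group, so the next rule applies.
Okafor and Moreau both have date of presenting credentials 3 Jan 2012, so the next rule applies.
Among Okafor and Moreau, by date of arrival in the capital (later first): Okafor (Nov 21, 2006) before Moreau (Oct 2, 2005).
Saleh and Mbeki both have years accredited 2 years, so the next rule applies.
Saleh and Mbeki are each Dean of a regional group, so the next rule applies.
Saleh and Mbeki both have date of presenting credentials 24 Nov 2016, so the next rule applies.
Among Saleh and Mbeki, by date of arrival in the capital (later first): Saleh (Jan 27, 1996) before Mbeki (Aug 2, 1995).
Order: Okafor, Moreau, Fontaine, Saleh, Mbeki, Marino.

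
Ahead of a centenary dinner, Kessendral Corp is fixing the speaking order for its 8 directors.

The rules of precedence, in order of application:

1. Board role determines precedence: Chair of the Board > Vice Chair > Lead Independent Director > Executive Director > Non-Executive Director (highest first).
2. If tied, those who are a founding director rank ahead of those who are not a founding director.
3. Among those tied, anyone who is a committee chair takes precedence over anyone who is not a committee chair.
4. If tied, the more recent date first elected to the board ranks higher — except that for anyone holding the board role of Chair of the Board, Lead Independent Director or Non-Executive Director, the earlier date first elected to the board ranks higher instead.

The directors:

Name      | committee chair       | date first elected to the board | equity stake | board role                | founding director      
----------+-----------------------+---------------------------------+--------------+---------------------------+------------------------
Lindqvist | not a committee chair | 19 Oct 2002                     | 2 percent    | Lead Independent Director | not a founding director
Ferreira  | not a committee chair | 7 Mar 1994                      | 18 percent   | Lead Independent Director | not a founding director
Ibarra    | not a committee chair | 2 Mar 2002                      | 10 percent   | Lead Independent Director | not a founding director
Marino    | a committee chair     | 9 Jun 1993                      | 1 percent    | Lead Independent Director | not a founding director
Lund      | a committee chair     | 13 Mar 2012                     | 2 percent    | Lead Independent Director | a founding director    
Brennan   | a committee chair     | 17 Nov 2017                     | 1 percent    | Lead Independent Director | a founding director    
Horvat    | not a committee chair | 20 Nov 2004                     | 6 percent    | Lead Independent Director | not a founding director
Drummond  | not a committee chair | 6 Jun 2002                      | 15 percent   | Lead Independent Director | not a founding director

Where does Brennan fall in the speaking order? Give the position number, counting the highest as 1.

2

By board role: Lund, Brennan, Marino, Ferreira, Ibarra, Drummond, Lindqvist and Horvat (Lead Independent Director).
Among Lund, Brennan, Marino, Ferreira, Ibarra, Drummond, Lindqvist and Horvat, a founding director before not a founding director: Lund and Brennan (a founding director) before Marino, Ferreira, Ibarra, Drummond, Lindqvist and Horvat (not a founding director).
Lund and Brennan are each a committee chair, so the next rule applies.
Among Lund and Brennan, by date first elected to the board (earlier first) (reversed rule for this group): Lund (13 Mar 2012) before Brennan (17 Nov 2017).
Among Marino, Ferreira, Ibarra, Drummond, Lindqvist and Horvat, a committee chair before not a committee chair: Marino (a committee chair) before Ferreira, Ibarra, Drummond, Lindqvist and Horvat (not a committee chair).
Among Ferreira, Ibarra, Drummond, Lindqvist and Horvat, by date first elected to the board (earlier first) (reversed rule for this group): Ferreira (7 Mar 1994) before Ibarra (2 Mar 2002) before Drummond (6 Jun 2002) before Lindqvist (19 Oct 2002) before Horvat (20 Nov 2004).
Order: Lund, Brennan, Marino, Ferreira, Ibarra, Drummond, Lindqvist, Horvat. So position 2.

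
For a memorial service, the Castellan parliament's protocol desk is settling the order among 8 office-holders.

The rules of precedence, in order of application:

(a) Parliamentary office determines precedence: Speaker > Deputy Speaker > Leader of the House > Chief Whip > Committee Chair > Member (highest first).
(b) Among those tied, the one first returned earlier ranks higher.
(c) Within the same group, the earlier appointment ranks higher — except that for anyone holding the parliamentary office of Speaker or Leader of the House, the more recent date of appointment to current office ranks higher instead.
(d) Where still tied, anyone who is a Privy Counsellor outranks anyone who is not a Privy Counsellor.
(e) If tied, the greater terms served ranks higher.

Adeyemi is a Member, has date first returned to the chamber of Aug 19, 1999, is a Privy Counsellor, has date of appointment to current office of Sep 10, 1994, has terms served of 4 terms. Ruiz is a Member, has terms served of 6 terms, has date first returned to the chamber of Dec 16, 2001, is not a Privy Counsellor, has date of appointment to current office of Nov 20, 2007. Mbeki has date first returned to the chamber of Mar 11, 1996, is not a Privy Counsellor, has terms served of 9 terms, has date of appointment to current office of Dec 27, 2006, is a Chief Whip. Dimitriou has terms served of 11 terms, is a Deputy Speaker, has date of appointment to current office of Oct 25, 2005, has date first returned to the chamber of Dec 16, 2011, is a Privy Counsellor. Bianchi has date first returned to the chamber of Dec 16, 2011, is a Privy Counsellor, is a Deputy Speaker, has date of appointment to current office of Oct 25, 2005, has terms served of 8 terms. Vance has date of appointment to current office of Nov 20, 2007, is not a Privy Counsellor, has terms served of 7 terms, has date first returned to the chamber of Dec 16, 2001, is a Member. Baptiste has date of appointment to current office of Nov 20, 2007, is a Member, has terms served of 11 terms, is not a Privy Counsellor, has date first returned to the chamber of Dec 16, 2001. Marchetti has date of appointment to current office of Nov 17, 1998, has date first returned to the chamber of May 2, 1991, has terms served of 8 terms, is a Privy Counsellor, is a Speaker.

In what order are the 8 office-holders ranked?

Marchetti, Dimitriou, Bianchi, Mbeki, Adeyemi, Baptiste, Vance, Ruiz

By parliamentary office: Marchetti (Speaker); then Dimitriou and Bianchi (Deputy Speaker); then Mbeki (Chief Whip); then Adeyemi, Baptiste, Vance and Ruiz (Member).
Dimitriou and Bianchi both have date first returned to the chamber Dec 16, 2011, so the next rule applies.
Dimitriou and Bianchi both have date of appointment to current office Oct 25, 2005, so the next rule applies.
Dimitriou and Bianchi are each a Privy Counsellor, so the next rule applies.
Among Dimitriou and Bianchi, by terms served (higher first): Dimitriou (11 terms) before Bianchi (8 terms).
Among Adeyemi, Baptiste, Vance and Ruiz, by date first returned to the chamber (earlier first): Adeyemi (Aug 19, 1999) before Baptiste, Vance and Ruiz (Dec 16, 2001).
Baptiste, Vance and Ruiz all have date of appointment to current office Nov 20, 2007, so the next rule applies.
Baptiste, Vance and Ruiz are each not a Privy Counsellor, so the next rule applies.
Among Baptiste, Vance and Ruiz, by terms served (higher first): Baptiste (11 terms) before Vance (7 terms) before Ruiz (6 terms).
Full order: Marchetti, Dimitriou, Bianchi, Mbeki, Adeyemi, Baptiste, Vance, Ruiz.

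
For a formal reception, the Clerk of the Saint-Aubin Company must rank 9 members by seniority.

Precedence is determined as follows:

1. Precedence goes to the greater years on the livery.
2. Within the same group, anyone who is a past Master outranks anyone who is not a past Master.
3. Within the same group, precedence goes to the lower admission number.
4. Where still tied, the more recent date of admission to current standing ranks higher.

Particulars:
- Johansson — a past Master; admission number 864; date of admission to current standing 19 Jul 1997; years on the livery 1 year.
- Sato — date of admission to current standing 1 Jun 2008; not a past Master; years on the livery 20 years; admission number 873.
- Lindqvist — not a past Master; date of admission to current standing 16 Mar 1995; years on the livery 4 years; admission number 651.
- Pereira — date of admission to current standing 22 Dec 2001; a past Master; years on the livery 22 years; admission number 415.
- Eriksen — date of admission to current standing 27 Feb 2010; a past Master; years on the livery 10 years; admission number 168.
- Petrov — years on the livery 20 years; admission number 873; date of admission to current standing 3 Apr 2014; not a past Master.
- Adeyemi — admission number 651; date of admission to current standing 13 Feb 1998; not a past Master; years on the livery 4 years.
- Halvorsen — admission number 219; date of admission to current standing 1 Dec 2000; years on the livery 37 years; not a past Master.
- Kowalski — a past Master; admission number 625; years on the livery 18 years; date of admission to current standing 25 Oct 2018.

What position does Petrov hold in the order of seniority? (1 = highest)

By years on the livery (higher first): Halvorsen (37 years); then Pereira (22 years); then Petrov and Sato (both 20 years); then Kowalski (18 years); then Eriksen (10 years); then Adeyemi and Lindqvist (both 4 years); then Johansson (1 year).
Petrov and Sato are each not a past Master, so the next rule applies.
Petrov and Sato both have admission number 873, so the next rule applies.
Among Petrov and Sato, by date of admission to current standing (later first): Petrov (3 Apr 2014) before Sato (1 Jun 2008).
Adeyemi and Lindqvist are each not a past Master, so the next rule applies.
Adeyemi and Lindqvist both have admission number 651, so the next rule applies.
Among Adeyemi and Lindqvist, by date of admission to current standing (later first): Adeyemi (13 Feb 1998) before Lindqvist (16 Mar 1995).
Order: Halvorsen, Pereira, Petrov, Sato, Kowalski, Eriksen, Adeyemi, Lindqvist, Johansson. So position 3.

3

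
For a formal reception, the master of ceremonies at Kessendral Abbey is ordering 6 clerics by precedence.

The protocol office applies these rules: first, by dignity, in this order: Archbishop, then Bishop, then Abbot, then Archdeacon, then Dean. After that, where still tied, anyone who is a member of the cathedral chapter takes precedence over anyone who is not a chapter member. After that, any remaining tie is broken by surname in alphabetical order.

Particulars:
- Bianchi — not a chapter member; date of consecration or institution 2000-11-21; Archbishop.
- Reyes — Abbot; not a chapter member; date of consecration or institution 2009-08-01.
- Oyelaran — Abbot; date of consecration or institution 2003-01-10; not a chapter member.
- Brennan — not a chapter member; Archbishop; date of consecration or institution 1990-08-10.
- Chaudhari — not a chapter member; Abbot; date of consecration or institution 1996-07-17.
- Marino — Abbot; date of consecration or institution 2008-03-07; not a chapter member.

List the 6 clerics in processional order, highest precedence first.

Bianchi, Brennan, Chaudhari, Marino, Oyelaran, Reyes

By dignity: Bianchi and Brennan (Archbishop); then Chaudhari, Marino, Oyelaran and Reyes (Abbot).
Bianchi and Brennan are each not a chapter member, so the next rule applies.
Among Bianchi and Brennan, alphabetically by surname: Bianchi before Brennan.
Chaudhari, Marino, Oyelaran and Reyes are each not a chapter member, so the next rule applies.
Among Chaudhari, Marino, Oyelaran and Reyes, alphabetically by surname: Chaudhari before Marino before Oyelaran before Reyes.
Full order: Bianchi, Brennan, Chaudhari, Marino, Oyelaran, Reyes.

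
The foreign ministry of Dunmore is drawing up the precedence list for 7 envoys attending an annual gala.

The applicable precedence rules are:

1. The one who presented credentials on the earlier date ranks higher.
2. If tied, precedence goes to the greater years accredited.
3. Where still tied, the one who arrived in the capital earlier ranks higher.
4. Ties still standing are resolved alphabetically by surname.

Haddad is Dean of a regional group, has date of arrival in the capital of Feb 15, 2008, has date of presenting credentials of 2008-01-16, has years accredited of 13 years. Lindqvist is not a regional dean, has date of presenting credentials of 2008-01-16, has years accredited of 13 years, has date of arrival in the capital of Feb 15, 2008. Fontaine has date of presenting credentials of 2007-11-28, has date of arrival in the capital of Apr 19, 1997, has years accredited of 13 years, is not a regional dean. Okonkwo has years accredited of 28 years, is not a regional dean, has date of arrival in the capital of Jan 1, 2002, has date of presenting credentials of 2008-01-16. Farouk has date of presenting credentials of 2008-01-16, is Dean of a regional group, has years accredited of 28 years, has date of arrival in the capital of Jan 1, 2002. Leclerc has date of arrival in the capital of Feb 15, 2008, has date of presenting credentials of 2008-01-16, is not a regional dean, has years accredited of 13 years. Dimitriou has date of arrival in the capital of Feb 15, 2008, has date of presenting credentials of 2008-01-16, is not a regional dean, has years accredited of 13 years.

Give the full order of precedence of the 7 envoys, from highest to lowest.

By date of presenting credentials (earlier first): Fontaine (2007-11-28); then Farouk, Okonkwo, Dimitriou, Haddad, Leclerc and Lindqvist (each 2008-01-16).
Among Farouk, Okonkwo, Dimitriou, Haddad, Leclerc and Lindqvist, by years accredited (higher first): Farouk and Okonkwo (28 years) before Dimitriou, Haddad, Leclerc and Lindqvist (13 years).
Farouk and Okonkwo both have date of arrival in the capital Jan 1, 2002, so the next rule applies.
Among Farouk and Okonkwo, alphabetically by surname: Farouk before Okonkwo.
Dimitriou, Haddad, Leclerc and Lindqvist all have date of arrival in the capital Feb 15, 2008, so the next rule applies.
Among Dimitriou, Haddad, Leclerc and Lindqvist, alphabetically by surname: Dimitriou before Haddad before Leclerc before Lindqvist.
Full order: Fontaine, Farouk, Okonkwo, Dimitriou, Haddad, Leclerc, Lindqvist.

Fontaine, Farouk, Okonkwo, Dimitriou, Haddad, Leclerc, Lindqvist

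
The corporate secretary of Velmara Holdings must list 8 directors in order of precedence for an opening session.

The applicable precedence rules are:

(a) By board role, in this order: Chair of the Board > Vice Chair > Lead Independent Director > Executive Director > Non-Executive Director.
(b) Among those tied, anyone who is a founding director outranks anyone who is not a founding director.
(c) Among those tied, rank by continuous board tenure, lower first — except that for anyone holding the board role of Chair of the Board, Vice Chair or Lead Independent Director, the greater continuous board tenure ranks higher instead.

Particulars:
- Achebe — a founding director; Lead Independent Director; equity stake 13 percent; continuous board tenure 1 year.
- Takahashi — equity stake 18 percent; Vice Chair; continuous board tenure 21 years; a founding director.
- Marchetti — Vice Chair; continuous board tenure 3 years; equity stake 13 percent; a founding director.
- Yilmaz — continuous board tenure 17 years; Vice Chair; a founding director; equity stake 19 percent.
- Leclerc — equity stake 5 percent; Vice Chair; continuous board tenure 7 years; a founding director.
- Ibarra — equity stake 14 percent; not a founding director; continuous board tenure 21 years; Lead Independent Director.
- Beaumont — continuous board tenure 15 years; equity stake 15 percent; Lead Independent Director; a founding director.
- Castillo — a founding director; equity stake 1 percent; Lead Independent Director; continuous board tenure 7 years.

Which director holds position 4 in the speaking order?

Marchetti

By board role: Takahashi, Yilmaz, Leclerc and Marchetti (Vice Chair); then Beaumont, Castillo, Achebe and Ibarra (Lead Independent Director).
Takahashi, Yilmaz, Leclerc and Marchetti are each a founding director, so the next rule applies.
Among Takahashi, Yilmaz, Leclerc and Marchetti, by continuous board tenure (higher first) (reversed rule for this group): Takahashi (21 years) before Yilmaz (17 years) before Leclerc (7 years) before Marchetti (3 years).
Among Beaumont, Castillo, Achebe and Ibarra, a founding director before not a founding director: Beaumont, Castillo and Achebe (a founding director) before Ibarra (not a founding director).
Among Beaumont, Castillo and Achebe, by continuous board tenure (higher first) (reversed rule for this group): Beaumont (15 years) before Castillo (7 years) before Achebe (1 year).
Order: Takahashi, Yilmaz, Leclerc, Marchetti, Beaumont, Castillo, Achebe, Ibarra.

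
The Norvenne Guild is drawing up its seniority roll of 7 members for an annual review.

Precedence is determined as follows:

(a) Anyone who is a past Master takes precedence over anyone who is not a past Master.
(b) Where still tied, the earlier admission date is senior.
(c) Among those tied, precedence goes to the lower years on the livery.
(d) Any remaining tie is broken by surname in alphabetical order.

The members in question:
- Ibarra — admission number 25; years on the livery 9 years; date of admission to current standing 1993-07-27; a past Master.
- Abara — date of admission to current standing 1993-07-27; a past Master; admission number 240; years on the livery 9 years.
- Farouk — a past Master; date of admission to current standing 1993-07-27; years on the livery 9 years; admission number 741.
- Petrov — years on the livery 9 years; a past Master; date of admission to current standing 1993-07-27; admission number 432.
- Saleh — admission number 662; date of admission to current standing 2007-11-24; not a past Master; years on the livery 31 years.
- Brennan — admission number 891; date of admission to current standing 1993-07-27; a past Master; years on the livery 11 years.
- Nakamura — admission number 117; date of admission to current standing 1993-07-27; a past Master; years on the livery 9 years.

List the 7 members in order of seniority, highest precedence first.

By the first rule: Abara, Farouk, Ibarra, Nakamura, Petrov and Brennan (each a past Master); then Saleh (not a past Master).
Abara, Farouk, Ibarra, Nakamura, Petrov and Brennan all have date of admission to current standing 1993-07-27, so the next rule applies.
Among Abara, Farouk, Ibarra, Nakamura, Petrov and Brennan, by years on the livery (lower first): Abara, Farouk, Ibarra, Nakamura and Petrov (9 years) before Brennan (11 years).
Among Abara, Farouk, Ibarra, Nakamura and Petrov, alphabetically by surname: Abara before Farouk before Ibarra before Nakamura before Petrov.
Full order: Abara, Farouk, Ibarra, Nakamura, Petrov, Brennan, Saleh.

Abara, Farouk, Ibarra, Nakamura, Petrov, Brennan, Saleh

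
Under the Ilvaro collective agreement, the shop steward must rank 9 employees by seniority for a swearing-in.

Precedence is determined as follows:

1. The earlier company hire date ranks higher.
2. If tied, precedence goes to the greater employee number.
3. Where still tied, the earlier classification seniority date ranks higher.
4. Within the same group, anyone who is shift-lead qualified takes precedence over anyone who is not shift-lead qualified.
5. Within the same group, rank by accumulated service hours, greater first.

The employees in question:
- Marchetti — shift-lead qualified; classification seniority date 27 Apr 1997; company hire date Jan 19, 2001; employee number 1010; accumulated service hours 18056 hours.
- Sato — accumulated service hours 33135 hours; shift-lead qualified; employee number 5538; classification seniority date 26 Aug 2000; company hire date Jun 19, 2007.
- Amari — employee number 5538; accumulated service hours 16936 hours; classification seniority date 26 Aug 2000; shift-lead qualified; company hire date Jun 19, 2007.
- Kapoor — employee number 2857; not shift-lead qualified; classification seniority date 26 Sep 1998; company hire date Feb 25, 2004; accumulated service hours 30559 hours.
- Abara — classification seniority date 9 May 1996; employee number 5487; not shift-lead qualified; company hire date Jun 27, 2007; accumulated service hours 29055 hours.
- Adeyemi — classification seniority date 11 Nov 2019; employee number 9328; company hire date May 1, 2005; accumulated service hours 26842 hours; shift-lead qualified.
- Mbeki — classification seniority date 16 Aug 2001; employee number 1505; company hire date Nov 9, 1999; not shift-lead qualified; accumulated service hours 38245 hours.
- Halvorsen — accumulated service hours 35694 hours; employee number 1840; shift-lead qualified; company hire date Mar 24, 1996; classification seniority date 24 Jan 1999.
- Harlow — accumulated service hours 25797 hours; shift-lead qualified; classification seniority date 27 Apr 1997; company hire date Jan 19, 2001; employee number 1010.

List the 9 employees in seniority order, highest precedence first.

Halvorsen, Mbeki, Harlow, Marchetti, Kapoor, Adeyemi, Sato, Amari, Abara

By company hire date (earlier first): Halvorsen (Mar 24, 1996); then Mbeki (Nov 9, 1999); then Harlow and Marchetti (both Jan 19, 2001); then Kapoor (Feb 25, 2004); then Adeyemi (May 1, 2005); then Sato and Amari (both Jun 19, 2007); then Abara (Jun 27, 2007).
Harlow and Marchetti both have employee number 1010, so the next rule applies.
Harlow and Marchetti both have classification seniority date 27 Apr 1997, so the next rule applies.
Harlow and Marchetti are each shift-lead qualified, so the next rule applies.
Among Harlow and Marchetti, by accumulated service hours (higher first): Harlow (25797 hours) before Marchetti (18056 hours).
Sato and Amari both have employee number 5538, so the next rule applies.
Sato and Amari both have classification seniority date 26 Aug 2000, so the next rule applies.
Sato and Amari are each shift-lead qualified, so the next rule applies.
Among Sato and Amari, by accumulated service hours (higher first): Sato (33135 hours) before Amari (16936 hours).
Full order: Halvorsen, Mbeki, Harlow, Marchetti, Kapoor, Adeyemi, Sato, Amari, Abara.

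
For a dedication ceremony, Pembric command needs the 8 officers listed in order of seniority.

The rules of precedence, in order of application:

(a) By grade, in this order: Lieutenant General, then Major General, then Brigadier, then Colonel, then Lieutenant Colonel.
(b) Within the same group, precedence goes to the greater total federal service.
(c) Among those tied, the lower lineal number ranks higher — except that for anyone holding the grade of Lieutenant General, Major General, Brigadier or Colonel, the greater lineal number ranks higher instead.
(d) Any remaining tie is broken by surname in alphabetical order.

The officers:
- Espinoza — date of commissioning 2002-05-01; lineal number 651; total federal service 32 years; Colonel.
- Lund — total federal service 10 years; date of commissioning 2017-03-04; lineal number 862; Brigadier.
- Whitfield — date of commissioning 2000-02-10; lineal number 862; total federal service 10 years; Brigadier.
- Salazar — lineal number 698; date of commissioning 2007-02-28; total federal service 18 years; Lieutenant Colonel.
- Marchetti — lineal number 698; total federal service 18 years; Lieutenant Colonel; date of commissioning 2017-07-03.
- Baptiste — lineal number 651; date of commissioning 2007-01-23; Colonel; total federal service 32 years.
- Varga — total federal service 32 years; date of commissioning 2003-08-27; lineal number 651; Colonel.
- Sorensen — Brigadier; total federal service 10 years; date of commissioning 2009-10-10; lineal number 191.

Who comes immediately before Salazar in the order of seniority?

By grade: Lund, Whitfield and Sorensen (Brigadier); then Baptiste, Espinoza and Varga (Colonel); then Marchetti and Salazar (Lieutenant Colonel).
Lund, Whitfield and Sorensen all have total federal service 10 years, so the next rule applies.
Among Lund, Whitfield and Sorensen, by lineal number (higher first) (reversed rule for this group): Lund and Whitfield (862) before Sorensen (191).
Among Lund and Whitfield, alphabetically by surname: Lund before Whitfield.
Baptiste, Espinoza and Varga all have total federal service 32 years, so the next rule applies.
Baptiste, Espinoza and Varga all have lineal number 651, so the next rule applies.
Among Baptiste, Espinoza and Varga, alphabetically by surname: Baptiste before Espinoza before Varga.
Marchetti and Salazar both have total federal service 18 years, so the next rule applies.
Marchetti and Salazar both have lineal number 698, so the next rule applies.
Among Marchetti and Salazar, alphabetically by surname: Marchetti before Salazar.
Order: Lund, Whitfield, Sorensen, Baptiste, Espinoza, Varga, Marchetti, Salazar.

Marchetti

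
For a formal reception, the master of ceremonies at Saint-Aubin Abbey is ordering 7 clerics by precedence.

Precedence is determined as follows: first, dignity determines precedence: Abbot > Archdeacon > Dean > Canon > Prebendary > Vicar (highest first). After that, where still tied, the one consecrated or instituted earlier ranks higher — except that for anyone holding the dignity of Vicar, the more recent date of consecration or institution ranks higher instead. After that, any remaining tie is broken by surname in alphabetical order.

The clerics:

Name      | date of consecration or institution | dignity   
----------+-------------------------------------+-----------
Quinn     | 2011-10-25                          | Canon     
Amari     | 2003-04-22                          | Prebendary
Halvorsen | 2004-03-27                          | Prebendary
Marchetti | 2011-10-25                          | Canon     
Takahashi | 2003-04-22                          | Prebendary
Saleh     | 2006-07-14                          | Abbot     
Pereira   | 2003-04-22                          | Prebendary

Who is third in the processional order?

By dignity: Saleh (Abbot); then Marchetti and Quinn (Canon); then Amari, Pereira, Takahashi and Halvorsen (Prebendary).
Marchetti and Quinn both have date of consecration or institution 2011-10-25, so the next rule applies.
Among Marchetti and Quinn, alphabetically by surname: Marchetti before Quinn.
Among Amari, Pereira, Takahashi and Halvorsen, by date of consecration or institution (earlier first): Amari, Pereira and Takahashi (2003-04-22) before Halvorsen (2004-03-27).
Among Amari, Pereira and Takahashi, alphabetically by surname: Amari before Pereira before Takahashi.
Order: Saleh, Marchetti, Quinn, Amari, Pereira, Takahashi, Halvorsen.

Quinn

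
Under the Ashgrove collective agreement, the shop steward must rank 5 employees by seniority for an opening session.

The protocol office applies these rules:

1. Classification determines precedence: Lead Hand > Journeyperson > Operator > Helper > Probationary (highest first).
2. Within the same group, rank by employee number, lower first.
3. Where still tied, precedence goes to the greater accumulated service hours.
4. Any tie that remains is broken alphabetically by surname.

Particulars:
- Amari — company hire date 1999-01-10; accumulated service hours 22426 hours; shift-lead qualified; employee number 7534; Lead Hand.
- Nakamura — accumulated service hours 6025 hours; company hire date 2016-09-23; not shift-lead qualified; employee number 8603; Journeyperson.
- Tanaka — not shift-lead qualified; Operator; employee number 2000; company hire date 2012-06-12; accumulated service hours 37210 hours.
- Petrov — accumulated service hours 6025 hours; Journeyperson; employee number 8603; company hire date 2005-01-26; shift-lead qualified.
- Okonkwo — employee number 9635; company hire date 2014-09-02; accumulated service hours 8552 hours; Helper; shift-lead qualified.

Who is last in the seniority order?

Okonkwo

By classification: Amari (Lead Hand); then Nakamura and Petrov (Journeyperson); then Tanaka (Operator); then Okonkwo (Helper).
Nakamura and Petrov both have employee number 8603, so the next rule applies.
Nakamura and Petrov both have accumulated service hours 6025 hours, so the next rule applies.
Among Nakamura and Petrov, alphabetically by surname: Nakamura before Petrov.
Order: Amari, Nakamura, Petrov, Tanaka, Okonkwo.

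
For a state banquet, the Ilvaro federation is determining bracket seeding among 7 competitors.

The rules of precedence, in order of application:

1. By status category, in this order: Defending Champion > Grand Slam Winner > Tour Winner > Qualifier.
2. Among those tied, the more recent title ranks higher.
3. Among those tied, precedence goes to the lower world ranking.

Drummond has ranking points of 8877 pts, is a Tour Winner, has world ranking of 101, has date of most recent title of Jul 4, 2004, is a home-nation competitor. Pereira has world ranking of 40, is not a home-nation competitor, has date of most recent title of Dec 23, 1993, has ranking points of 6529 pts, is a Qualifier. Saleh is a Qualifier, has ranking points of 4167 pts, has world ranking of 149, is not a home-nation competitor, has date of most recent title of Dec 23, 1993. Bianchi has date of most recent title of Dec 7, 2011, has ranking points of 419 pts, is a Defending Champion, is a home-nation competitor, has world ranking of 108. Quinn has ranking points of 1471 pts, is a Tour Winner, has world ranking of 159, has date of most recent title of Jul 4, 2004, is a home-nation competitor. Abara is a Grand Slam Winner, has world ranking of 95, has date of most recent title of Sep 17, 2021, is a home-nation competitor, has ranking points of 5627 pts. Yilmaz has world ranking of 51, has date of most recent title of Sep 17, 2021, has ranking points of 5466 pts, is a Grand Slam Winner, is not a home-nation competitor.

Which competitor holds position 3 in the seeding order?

Abara

By status category: Bianchi (Defending Champion); then Yilmaz and Abara (Grand Slam Winner); then Drummond and Quinn (Tour Winner); then Pereira and Saleh (Qualifier).
Yilmaz and Abara both have date of most recent title Sep 17, 2021, so the next rule applies.
Among Yilmaz and Abara, by world ranking (lower first): Yilmaz (51) before Abara (95).
Drummond and Quinn both have date of most recent title Jul 4, 2004, so the next rule applies.
Among Drummond and Quinn, by world ranking (lower first): Drummond (101) before Quinn (159).
Pereira and Saleh both have date of most recent title Dec 23, 1993, so the next rule applies.
Among Pereira and Saleh, by world ranking (lower first): Pereira (40) before Saleh (149).
Order: Bianchi, Yilmaz, Abara, Drummond, Quinn, Pereira, Saleh.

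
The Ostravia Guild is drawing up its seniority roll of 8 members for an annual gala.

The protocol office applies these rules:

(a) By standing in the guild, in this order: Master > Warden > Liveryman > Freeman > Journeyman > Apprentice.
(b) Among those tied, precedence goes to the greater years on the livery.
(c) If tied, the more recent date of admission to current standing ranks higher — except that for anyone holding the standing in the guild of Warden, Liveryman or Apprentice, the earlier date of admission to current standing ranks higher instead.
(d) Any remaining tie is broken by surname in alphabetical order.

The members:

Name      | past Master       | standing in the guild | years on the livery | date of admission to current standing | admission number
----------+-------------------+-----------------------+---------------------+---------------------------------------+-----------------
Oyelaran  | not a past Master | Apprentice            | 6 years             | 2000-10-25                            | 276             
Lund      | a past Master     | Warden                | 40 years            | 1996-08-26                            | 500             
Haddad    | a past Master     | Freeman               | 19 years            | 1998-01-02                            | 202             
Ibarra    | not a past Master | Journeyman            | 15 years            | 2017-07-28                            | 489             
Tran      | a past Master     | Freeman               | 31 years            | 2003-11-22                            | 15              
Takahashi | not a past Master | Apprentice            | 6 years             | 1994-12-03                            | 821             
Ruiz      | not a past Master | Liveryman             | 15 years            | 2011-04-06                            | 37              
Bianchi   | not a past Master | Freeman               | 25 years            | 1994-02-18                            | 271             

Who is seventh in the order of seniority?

By standing in the guild: Lund (Warden); then Ruiz (Liveryman); then Tran, Bianchi and Haddad (Freeman); then Ibarra (Journeyman); then Takahashi and Oyelaran (Apprentice).
Among Tran, Bianchi and Haddad, by years on the livery (higher first): Tran (31 years) before Bianchi (25 years) before Haddad (19 years).
Takahashi and Oyelaran both have years on the livery 6 years, so the next rule applies.
Among Takahashi and Oyelaran, by date of admission to current standing (earlier first) (reversed rule for this group): Takahashi (1994-12-03) before Oyelaran (2000-10-25).
Order: Lund, Ruiz, Tran, Bianchi, Haddad, Ibarra, Takahashi, Oyelaran.

Takahashi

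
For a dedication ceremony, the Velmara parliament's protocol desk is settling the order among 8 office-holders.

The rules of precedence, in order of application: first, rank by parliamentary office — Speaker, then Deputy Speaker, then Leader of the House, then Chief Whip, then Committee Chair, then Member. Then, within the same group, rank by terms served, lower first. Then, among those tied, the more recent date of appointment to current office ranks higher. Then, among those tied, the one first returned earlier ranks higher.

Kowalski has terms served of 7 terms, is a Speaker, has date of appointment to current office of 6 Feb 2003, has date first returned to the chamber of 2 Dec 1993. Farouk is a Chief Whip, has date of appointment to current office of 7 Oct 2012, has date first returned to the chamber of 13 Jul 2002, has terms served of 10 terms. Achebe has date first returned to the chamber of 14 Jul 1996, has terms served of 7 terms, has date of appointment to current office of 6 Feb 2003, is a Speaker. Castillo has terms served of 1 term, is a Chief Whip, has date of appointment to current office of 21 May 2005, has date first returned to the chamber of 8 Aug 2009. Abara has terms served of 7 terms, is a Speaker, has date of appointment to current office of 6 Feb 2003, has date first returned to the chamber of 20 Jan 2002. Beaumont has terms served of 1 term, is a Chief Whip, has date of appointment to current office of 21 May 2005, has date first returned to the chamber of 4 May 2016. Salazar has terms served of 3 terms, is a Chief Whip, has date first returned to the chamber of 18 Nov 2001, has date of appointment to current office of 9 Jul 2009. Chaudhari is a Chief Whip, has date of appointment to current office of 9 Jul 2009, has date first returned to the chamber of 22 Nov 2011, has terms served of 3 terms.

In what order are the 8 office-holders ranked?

Kowalski, Achebe, Abara, Castillo, Beaumont, Salazar, Chaudhari, Farouk

By parliamentary office: Kowalski, Achebe and Abara (Speaker); then Castillo, Beaumont, Salazar, Chaudhari and Farouk (Chief Whip).
Kowalski, Achebe and Abara all have terms served 7 terms, so the next rule applies.
Kowalski, Achebe and Abara all have date of appointment to current office 6 Feb 2003, so the next rule applies.
Among Kowalski, Achebe and Abara, by date first returned to the chamber (earlier first): Kowalski (2 Dec 1993) before Achebe (14 Jul 1996) before Abara (20 Jan 2002).
Among Castillo, Beaumont, Salazar, Chaudhari and Farouk, by terms served (lower first): Castillo and Beaumont (1 term) before Salazar and Chaudhari (3 terms) before Farouk (10 terms).
Castillo and Beaumont both have date of appointment to current office 21 May 2005, so the next rule applies.
Among Castillo and Beaumont, by date first returned to the chamber (earlier first): Castillo (8 Aug 2009) before Beaumont (4 May 2016).
Salazar and Chaudhari both have date of appointment to current office 9 Jul 2009, so the next rule applies.
Among Salazar and Chaudhari, by date first returned to the chamber (earlier first): Salazar (18 Nov 2001) before Chaudhari (22 Nov 2011).
Full order: Kowalski, Achebe, Abara, Castillo, Beaumont, Salazar, Chaudhari, Farouk.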